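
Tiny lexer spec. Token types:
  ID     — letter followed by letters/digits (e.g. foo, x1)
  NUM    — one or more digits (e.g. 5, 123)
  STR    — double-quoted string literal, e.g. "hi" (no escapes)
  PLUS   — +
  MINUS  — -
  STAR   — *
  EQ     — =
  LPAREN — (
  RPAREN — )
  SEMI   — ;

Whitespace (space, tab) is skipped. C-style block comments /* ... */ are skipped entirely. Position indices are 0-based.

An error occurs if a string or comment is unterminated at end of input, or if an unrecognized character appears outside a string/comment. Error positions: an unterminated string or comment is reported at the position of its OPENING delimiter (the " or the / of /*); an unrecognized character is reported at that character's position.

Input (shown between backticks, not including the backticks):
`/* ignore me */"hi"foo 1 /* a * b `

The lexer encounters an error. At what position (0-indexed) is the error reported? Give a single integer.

Answer: 25

Derivation:
pos=0: enter COMMENT mode (saw '/*')
exit COMMENT mode (now at pos=15)
pos=15: enter STRING mode
pos=15: emit STR "hi" (now at pos=19)
pos=19: emit ID 'foo' (now at pos=22)
pos=23: emit NUM '1' (now at pos=24)
pos=25: enter COMMENT mode (saw '/*')
pos=25: ERROR — unterminated comment (reached EOF)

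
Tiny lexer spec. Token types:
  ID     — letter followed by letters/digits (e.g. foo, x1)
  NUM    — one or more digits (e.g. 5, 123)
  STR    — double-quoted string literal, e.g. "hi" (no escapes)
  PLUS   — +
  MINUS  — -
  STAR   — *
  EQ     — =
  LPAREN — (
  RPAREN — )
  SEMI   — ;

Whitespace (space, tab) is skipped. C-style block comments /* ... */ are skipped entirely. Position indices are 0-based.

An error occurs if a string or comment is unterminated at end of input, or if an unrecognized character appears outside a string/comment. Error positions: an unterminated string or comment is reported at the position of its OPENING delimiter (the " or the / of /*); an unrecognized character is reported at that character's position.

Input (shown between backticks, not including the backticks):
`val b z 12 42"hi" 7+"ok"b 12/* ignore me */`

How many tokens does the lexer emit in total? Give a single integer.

Answer: 11

Derivation:
pos=0: emit ID 'val' (now at pos=3)
pos=4: emit ID 'b' (now at pos=5)
pos=6: emit ID 'z' (now at pos=7)
pos=8: emit NUM '12' (now at pos=10)
pos=11: emit NUM '42' (now at pos=13)
pos=13: enter STRING mode
pos=13: emit STR "hi" (now at pos=17)
pos=18: emit NUM '7' (now at pos=19)
pos=19: emit PLUS '+'
pos=20: enter STRING mode
pos=20: emit STR "ok" (now at pos=24)
pos=24: emit ID 'b' (now at pos=25)
pos=26: emit NUM '12' (now at pos=28)
pos=28: enter COMMENT mode (saw '/*')
exit COMMENT mode (now at pos=43)
DONE. 11 tokens: [ID, ID, ID, NUM, NUM, STR, NUM, PLUS, STR, ID, NUM]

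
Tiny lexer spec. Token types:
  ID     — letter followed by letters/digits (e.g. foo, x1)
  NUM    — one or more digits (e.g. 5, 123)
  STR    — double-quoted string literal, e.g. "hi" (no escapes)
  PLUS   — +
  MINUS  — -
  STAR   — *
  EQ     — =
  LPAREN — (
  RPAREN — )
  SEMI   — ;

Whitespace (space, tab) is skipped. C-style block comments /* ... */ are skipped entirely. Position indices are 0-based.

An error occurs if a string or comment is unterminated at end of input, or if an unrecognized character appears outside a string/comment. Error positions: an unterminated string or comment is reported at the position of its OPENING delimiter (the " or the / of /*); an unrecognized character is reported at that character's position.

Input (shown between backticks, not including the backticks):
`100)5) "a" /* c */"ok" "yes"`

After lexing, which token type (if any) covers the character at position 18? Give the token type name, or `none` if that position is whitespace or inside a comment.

Answer: STR

Derivation:
pos=0: emit NUM '100' (now at pos=3)
pos=3: emit RPAREN ')'
pos=4: emit NUM '5' (now at pos=5)
pos=5: emit RPAREN ')'
pos=7: enter STRING mode
pos=7: emit STR "a" (now at pos=10)
pos=11: enter COMMENT mode (saw '/*')
exit COMMENT mode (now at pos=18)
pos=18: enter STRING mode
pos=18: emit STR "ok" (now at pos=22)
pos=23: enter STRING mode
pos=23: emit STR "yes" (now at pos=28)
DONE. 7 tokens: [NUM, RPAREN, NUM, RPAREN, STR, STR, STR]
Position 18: char is '"' -> STR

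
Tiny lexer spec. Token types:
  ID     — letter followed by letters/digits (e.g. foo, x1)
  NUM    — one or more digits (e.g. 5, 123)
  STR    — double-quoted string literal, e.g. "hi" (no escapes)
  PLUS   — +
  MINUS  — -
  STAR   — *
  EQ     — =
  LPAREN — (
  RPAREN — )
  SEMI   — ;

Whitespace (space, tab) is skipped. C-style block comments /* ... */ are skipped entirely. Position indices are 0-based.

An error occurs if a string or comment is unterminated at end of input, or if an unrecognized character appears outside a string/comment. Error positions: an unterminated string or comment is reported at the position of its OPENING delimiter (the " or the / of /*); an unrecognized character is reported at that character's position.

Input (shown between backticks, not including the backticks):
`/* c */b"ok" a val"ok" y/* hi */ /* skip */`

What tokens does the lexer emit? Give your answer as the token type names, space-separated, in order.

Answer: ID STR ID ID STR ID

Derivation:
pos=0: enter COMMENT mode (saw '/*')
exit COMMENT mode (now at pos=7)
pos=7: emit ID 'b' (now at pos=8)
pos=8: enter STRING mode
pos=8: emit STR "ok" (now at pos=12)
pos=13: emit ID 'a' (now at pos=14)
pos=15: emit ID 'val' (now at pos=18)
pos=18: enter STRING mode
pos=18: emit STR "ok" (now at pos=22)
pos=23: emit ID 'y' (now at pos=24)
pos=24: enter COMMENT mode (saw '/*')
exit COMMENT mode (now at pos=32)
pos=33: enter COMMENT mode (saw '/*')
exit COMMENT mode (now at pos=43)
DONE. 6 tokens: [ID, STR, ID, ID, STR, ID]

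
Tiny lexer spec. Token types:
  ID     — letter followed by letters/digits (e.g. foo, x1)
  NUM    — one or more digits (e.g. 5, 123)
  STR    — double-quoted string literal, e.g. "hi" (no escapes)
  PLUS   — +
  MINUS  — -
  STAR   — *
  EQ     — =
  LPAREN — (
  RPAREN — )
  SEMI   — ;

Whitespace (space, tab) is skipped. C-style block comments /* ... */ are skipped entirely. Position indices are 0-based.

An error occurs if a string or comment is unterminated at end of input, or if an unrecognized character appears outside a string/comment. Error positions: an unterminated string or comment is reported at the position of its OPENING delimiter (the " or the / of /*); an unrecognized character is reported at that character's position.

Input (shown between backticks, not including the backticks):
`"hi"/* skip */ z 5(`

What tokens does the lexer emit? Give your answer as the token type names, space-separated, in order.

pos=0: enter STRING mode
pos=0: emit STR "hi" (now at pos=4)
pos=4: enter COMMENT mode (saw '/*')
exit COMMENT mode (now at pos=14)
pos=15: emit ID 'z' (now at pos=16)
pos=17: emit NUM '5' (now at pos=18)
pos=18: emit LPAREN '('
DONE. 4 tokens: [STR, ID, NUM, LPAREN]

Answer: STR ID NUM LPAREN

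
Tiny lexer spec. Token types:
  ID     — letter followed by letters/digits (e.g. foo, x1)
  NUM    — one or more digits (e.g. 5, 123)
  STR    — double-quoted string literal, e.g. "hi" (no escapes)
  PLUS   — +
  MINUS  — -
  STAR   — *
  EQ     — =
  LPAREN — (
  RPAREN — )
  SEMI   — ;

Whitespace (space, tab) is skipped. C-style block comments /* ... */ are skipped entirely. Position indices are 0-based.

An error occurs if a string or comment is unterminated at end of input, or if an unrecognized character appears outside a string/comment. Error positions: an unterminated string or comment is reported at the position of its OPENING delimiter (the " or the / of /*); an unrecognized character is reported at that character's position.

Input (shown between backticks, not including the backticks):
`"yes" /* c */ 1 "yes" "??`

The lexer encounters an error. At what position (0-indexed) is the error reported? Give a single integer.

Answer: 22

Derivation:
pos=0: enter STRING mode
pos=0: emit STR "yes" (now at pos=5)
pos=6: enter COMMENT mode (saw '/*')
exit COMMENT mode (now at pos=13)
pos=14: emit NUM '1' (now at pos=15)
pos=16: enter STRING mode
pos=16: emit STR "yes" (now at pos=21)
pos=22: enter STRING mode
pos=22: ERROR — unterminated string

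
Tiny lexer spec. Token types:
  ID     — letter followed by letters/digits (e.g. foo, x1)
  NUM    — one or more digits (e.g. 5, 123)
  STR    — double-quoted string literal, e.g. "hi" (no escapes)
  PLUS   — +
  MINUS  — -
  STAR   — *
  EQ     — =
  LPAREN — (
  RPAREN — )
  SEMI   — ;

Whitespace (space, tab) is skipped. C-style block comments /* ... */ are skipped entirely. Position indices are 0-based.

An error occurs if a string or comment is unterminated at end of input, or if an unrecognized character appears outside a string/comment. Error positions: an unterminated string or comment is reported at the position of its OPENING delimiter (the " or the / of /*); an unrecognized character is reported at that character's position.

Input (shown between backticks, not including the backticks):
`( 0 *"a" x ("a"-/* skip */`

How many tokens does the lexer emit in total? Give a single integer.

Answer: 8

Derivation:
pos=0: emit LPAREN '('
pos=2: emit NUM '0' (now at pos=3)
pos=4: emit STAR '*'
pos=5: enter STRING mode
pos=5: emit STR "a" (now at pos=8)
pos=9: emit ID 'x' (now at pos=10)
pos=11: emit LPAREN '('
pos=12: enter STRING mode
pos=12: emit STR "a" (now at pos=15)
pos=15: emit MINUS '-'
pos=16: enter COMMENT mode (saw '/*')
exit COMMENT mode (now at pos=26)
DONE. 8 tokens: [LPAREN, NUM, STAR, STR, ID, LPAREN, STR, MINUS]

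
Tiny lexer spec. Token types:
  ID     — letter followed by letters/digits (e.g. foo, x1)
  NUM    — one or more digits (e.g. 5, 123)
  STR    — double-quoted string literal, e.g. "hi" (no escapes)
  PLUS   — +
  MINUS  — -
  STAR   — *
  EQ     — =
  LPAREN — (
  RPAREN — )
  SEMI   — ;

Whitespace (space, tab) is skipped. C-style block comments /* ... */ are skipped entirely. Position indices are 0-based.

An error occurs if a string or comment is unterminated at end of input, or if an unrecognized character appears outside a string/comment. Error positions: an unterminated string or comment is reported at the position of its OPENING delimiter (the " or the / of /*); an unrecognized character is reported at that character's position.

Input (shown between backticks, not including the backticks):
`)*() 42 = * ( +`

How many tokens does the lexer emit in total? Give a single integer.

Answer: 9

Derivation:
pos=0: emit RPAREN ')'
pos=1: emit STAR '*'
pos=2: emit LPAREN '('
pos=3: emit RPAREN ')'
pos=5: emit NUM '42' (now at pos=7)
pos=8: emit EQ '='
pos=10: emit STAR '*'
pos=12: emit LPAREN '('
pos=14: emit PLUS '+'
DONE. 9 tokens: [RPAREN, STAR, LPAREN, RPAREN, NUM, EQ, STAR, LPAREN, PLUS]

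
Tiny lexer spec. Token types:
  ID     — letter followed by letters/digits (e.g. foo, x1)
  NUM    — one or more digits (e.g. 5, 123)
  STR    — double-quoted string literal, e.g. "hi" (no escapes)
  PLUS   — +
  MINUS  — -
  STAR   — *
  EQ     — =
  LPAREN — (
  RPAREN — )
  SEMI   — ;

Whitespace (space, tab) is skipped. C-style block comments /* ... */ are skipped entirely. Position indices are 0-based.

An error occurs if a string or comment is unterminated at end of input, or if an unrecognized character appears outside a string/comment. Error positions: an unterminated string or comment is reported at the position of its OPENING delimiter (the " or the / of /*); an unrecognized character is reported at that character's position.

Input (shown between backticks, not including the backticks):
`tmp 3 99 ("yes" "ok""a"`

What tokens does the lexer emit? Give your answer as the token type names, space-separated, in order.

pos=0: emit ID 'tmp' (now at pos=3)
pos=4: emit NUM '3' (now at pos=5)
pos=6: emit NUM '99' (now at pos=8)
pos=9: emit LPAREN '('
pos=10: enter STRING mode
pos=10: emit STR "yes" (now at pos=15)
pos=16: enter STRING mode
pos=16: emit STR "ok" (now at pos=20)
pos=20: enter STRING mode
pos=20: emit STR "a" (now at pos=23)
DONE. 7 tokens: [ID, NUM, NUM, LPAREN, STR, STR, STR]

Answer: ID NUM NUM LPAREN STR STR STR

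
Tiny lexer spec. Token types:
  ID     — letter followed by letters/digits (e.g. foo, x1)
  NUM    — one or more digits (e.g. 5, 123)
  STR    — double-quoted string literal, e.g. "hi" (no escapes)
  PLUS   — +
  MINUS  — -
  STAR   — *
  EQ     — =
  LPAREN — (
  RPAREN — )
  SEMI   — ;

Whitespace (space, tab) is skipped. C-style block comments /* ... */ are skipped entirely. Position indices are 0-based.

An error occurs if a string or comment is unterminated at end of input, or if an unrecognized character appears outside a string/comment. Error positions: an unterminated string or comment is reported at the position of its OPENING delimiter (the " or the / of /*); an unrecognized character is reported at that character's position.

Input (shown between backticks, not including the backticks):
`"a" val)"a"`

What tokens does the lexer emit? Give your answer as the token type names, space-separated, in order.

pos=0: enter STRING mode
pos=0: emit STR "a" (now at pos=3)
pos=4: emit ID 'val' (now at pos=7)
pos=7: emit RPAREN ')'
pos=8: enter STRING mode
pos=8: emit STR "a" (now at pos=11)
DONE. 4 tokens: [STR, ID, RPAREN, STR]

Answer: STR ID RPAREN STR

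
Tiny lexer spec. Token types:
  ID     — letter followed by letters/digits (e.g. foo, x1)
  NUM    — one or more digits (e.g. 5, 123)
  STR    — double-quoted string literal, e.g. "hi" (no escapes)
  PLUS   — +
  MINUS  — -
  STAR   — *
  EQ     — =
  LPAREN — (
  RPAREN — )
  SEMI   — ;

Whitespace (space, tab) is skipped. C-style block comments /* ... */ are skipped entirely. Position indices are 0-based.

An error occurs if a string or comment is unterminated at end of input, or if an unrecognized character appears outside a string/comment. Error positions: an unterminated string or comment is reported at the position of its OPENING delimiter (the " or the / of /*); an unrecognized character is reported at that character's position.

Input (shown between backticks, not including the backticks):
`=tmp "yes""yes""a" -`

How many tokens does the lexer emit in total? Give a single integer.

Answer: 6

Derivation:
pos=0: emit EQ '='
pos=1: emit ID 'tmp' (now at pos=4)
pos=5: enter STRING mode
pos=5: emit STR "yes" (now at pos=10)
pos=10: enter STRING mode
pos=10: emit STR "yes" (now at pos=15)
pos=15: enter STRING mode
pos=15: emit STR "a" (now at pos=18)
pos=19: emit MINUS '-'
DONE. 6 tokens: [EQ, ID, STR, STR, STR, MINUS]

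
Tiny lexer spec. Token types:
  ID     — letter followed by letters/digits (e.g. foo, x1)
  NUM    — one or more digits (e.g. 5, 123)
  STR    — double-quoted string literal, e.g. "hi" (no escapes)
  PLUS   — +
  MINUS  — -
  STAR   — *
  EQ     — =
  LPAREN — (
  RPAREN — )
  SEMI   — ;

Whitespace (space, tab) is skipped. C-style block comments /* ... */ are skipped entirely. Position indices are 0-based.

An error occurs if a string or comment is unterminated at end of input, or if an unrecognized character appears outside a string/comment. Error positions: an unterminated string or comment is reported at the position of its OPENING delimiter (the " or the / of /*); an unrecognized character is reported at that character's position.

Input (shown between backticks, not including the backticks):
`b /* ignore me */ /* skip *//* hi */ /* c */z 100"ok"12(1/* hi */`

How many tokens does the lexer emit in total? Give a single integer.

pos=0: emit ID 'b' (now at pos=1)
pos=2: enter COMMENT mode (saw '/*')
exit COMMENT mode (now at pos=17)
pos=18: enter COMMENT mode (saw '/*')
exit COMMENT mode (now at pos=28)
pos=28: enter COMMENT mode (saw '/*')
exit COMMENT mode (now at pos=36)
pos=37: enter COMMENT mode (saw '/*')
exit COMMENT mode (now at pos=44)
pos=44: emit ID 'z' (now at pos=45)
pos=46: emit NUM '100' (now at pos=49)
pos=49: enter STRING mode
pos=49: emit STR "ok" (now at pos=53)
pos=53: emit NUM '12' (now at pos=55)
pos=55: emit LPAREN '('
pos=56: emit NUM '1' (now at pos=57)
pos=57: enter COMMENT mode (saw '/*')
exit COMMENT mode (now at pos=65)
DONE. 7 tokens: [ID, ID, NUM, STR, NUM, LPAREN, NUM]

Answer: 7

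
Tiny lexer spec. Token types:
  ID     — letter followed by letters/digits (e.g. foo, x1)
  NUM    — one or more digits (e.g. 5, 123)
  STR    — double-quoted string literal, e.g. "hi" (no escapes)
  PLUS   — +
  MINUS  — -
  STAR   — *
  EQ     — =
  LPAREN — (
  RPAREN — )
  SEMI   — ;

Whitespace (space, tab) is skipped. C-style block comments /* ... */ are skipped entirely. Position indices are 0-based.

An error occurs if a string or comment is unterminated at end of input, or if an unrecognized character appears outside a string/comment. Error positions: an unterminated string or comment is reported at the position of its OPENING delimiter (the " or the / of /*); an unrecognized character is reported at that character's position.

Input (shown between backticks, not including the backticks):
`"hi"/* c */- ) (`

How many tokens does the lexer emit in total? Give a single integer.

pos=0: enter STRING mode
pos=0: emit STR "hi" (now at pos=4)
pos=4: enter COMMENT mode (saw '/*')
exit COMMENT mode (now at pos=11)
pos=11: emit MINUS '-'
pos=13: emit RPAREN ')'
pos=15: emit LPAREN '('
DONE. 4 tokens: [STR, MINUS, RPAREN, LPAREN]

Answer: 4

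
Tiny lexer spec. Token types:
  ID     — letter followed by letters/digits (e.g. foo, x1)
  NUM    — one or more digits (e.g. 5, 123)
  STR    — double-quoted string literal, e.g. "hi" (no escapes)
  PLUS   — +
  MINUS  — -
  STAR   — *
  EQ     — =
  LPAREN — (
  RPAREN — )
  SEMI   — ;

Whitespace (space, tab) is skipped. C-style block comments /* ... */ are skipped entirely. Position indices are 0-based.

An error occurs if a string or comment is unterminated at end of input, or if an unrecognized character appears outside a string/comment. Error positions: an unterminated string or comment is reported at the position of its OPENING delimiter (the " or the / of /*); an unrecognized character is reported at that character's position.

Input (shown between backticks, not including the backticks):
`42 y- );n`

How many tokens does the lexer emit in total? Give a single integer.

Answer: 6

Derivation:
pos=0: emit NUM '42' (now at pos=2)
pos=3: emit ID 'y' (now at pos=4)
pos=4: emit MINUS '-'
pos=6: emit RPAREN ')'
pos=7: emit SEMI ';'
pos=8: emit ID 'n' (now at pos=9)
DONE. 6 tokens: [NUM, ID, MINUS, RPAREN, SEMI, ID]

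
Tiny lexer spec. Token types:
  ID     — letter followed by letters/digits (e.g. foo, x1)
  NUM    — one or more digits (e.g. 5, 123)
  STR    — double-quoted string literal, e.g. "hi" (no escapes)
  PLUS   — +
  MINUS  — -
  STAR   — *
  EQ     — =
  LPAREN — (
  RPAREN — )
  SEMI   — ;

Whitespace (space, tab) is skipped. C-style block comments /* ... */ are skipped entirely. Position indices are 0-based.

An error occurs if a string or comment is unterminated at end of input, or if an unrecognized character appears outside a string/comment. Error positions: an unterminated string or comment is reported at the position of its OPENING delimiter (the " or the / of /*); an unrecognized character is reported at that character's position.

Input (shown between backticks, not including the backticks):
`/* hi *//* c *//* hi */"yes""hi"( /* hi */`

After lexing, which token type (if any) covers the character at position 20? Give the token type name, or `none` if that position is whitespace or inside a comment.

pos=0: enter COMMENT mode (saw '/*')
exit COMMENT mode (now at pos=8)
pos=8: enter COMMENT mode (saw '/*')
exit COMMENT mode (now at pos=15)
pos=15: enter COMMENT mode (saw '/*')
exit COMMENT mode (now at pos=23)
pos=23: enter STRING mode
pos=23: emit STR "yes" (now at pos=28)
pos=28: enter STRING mode
pos=28: emit STR "hi" (now at pos=32)
pos=32: emit LPAREN '('
pos=34: enter COMMENT mode (saw '/*')
exit COMMENT mode (now at pos=42)
DONE. 3 tokens: [STR, STR, LPAREN]
Position 20: char is ' ' -> none

Answer: none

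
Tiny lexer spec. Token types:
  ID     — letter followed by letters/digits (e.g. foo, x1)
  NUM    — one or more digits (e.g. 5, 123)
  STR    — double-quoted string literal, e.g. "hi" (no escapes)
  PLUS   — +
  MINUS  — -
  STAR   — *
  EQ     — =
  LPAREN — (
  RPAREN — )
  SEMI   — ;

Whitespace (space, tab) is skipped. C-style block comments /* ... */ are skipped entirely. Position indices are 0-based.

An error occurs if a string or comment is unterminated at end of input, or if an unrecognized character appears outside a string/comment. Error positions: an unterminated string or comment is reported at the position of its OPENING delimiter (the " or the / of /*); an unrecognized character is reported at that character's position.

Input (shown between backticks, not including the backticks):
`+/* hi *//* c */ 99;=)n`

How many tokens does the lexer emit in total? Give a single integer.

pos=0: emit PLUS '+'
pos=1: enter COMMENT mode (saw '/*')
exit COMMENT mode (now at pos=9)
pos=9: enter COMMENT mode (saw '/*')
exit COMMENT mode (now at pos=16)
pos=17: emit NUM '99' (now at pos=19)
pos=19: emit SEMI ';'
pos=20: emit EQ '='
pos=21: emit RPAREN ')'
pos=22: emit ID 'n' (now at pos=23)
DONE. 6 tokens: [PLUS, NUM, SEMI, EQ, RPAREN, ID]

Answer: 6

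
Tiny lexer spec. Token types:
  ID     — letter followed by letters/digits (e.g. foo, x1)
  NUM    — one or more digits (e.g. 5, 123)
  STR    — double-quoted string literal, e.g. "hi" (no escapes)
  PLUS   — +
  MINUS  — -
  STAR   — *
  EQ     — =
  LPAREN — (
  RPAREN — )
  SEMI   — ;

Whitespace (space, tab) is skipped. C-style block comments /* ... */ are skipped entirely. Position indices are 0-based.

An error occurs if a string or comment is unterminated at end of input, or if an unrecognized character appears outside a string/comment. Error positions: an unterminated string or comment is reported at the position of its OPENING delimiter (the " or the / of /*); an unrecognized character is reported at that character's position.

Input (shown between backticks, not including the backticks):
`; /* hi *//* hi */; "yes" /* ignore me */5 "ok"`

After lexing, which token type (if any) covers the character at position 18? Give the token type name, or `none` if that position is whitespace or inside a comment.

Answer: SEMI

Derivation:
pos=0: emit SEMI ';'
pos=2: enter COMMENT mode (saw '/*')
exit COMMENT mode (now at pos=10)
pos=10: enter COMMENT mode (saw '/*')
exit COMMENT mode (now at pos=18)
pos=18: emit SEMI ';'
pos=20: enter STRING mode
pos=20: emit STR "yes" (now at pos=25)
pos=26: enter COMMENT mode (saw '/*')
exit COMMENT mode (now at pos=41)
pos=41: emit NUM '5' (now at pos=42)
pos=43: enter STRING mode
pos=43: emit STR "ok" (now at pos=47)
DONE. 5 tokens: [SEMI, SEMI, STR, NUM, STR]
Position 18: char is ';' -> SEMI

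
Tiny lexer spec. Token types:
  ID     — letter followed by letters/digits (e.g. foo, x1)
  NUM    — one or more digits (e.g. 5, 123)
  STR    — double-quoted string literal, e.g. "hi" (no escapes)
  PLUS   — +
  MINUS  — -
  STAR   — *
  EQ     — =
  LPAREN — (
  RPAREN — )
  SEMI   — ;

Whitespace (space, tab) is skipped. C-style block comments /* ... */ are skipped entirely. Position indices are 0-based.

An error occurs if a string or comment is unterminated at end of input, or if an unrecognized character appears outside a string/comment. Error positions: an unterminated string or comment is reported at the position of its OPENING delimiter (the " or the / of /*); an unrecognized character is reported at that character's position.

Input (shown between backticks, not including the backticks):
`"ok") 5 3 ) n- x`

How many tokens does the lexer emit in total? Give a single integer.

Answer: 8

Derivation:
pos=0: enter STRING mode
pos=0: emit STR "ok" (now at pos=4)
pos=4: emit RPAREN ')'
pos=6: emit NUM '5' (now at pos=7)
pos=8: emit NUM '3' (now at pos=9)
pos=10: emit RPAREN ')'
pos=12: emit ID 'n' (now at pos=13)
pos=13: emit MINUS '-'
pos=15: emit ID 'x' (now at pos=16)
DONE. 8 tokens: [STR, RPAREN, NUM, NUM, RPAREN, ID, MINUS, ID]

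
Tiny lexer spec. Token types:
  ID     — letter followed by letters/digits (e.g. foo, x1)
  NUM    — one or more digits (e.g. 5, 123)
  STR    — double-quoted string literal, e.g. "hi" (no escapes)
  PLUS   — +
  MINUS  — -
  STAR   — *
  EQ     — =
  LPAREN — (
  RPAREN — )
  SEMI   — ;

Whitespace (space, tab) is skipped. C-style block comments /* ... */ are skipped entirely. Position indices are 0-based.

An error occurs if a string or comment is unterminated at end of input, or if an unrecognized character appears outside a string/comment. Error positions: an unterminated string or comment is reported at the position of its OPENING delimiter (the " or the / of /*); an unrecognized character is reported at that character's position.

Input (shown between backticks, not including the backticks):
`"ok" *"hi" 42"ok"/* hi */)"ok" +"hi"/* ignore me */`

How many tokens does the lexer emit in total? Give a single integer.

Answer: 9

Derivation:
pos=0: enter STRING mode
pos=0: emit STR "ok" (now at pos=4)
pos=5: emit STAR '*'
pos=6: enter STRING mode
pos=6: emit STR "hi" (now at pos=10)
pos=11: emit NUM '42' (now at pos=13)
pos=13: enter STRING mode
pos=13: emit STR "ok" (now at pos=17)
pos=17: enter COMMENT mode (saw '/*')
exit COMMENT mode (now at pos=25)
pos=25: emit RPAREN ')'
pos=26: enter STRING mode
pos=26: emit STR "ok" (now at pos=30)
pos=31: emit PLUS '+'
pos=32: enter STRING mode
pos=32: emit STR "hi" (now at pos=36)
pos=36: enter COMMENT mode (saw '/*')
exit COMMENT mode (now at pos=51)
DONE. 9 tokens: [STR, STAR, STR, NUM, STR, RPAREN, STR, PLUS, STR]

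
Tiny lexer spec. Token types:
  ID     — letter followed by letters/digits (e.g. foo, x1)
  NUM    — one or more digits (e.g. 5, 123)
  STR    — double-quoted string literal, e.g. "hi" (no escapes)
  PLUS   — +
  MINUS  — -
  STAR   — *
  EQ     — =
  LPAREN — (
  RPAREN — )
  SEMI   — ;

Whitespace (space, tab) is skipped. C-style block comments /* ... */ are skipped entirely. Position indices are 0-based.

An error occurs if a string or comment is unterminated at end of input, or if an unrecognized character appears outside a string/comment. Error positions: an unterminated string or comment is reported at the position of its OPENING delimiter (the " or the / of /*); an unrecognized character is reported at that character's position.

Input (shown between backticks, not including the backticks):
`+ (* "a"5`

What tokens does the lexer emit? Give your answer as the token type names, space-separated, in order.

pos=0: emit PLUS '+'
pos=2: emit LPAREN '('
pos=3: emit STAR '*'
pos=5: enter STRING mode
pos=5: emit STR "a" (now at pos=8)
pos=8: emit NUM '5' (now at pos=9)
DONE. 5 tokens: [PLUS, LPAREN, STAR, STR, NUM]

Answer: PLUS LPAREN STAR STR NUM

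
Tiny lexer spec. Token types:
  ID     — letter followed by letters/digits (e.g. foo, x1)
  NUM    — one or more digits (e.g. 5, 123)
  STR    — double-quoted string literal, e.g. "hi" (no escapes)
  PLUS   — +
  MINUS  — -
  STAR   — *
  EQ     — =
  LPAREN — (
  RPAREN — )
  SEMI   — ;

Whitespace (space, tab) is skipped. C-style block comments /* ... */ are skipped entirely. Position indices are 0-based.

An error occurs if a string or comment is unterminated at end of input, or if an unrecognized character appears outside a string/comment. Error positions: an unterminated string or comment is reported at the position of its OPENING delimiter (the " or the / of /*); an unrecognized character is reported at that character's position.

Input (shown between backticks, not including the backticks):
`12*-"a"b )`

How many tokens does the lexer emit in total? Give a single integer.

Answer: 6

Derivation:
pos=0: emit NUM '12' (now at pos=2)
pos=2: emit STAR '*'
pos=3: emit MINUS '-'
pos=4: enter STRING mode
pos=4: emit STR "a" (now at pos=7)
pos=7: emit ID 'b' (now at pos=8)
pos=9: emit RPAREN ')'
DONE. 6 tokens: [NUM, STAR, MINUS, STR, ID, RPAREN]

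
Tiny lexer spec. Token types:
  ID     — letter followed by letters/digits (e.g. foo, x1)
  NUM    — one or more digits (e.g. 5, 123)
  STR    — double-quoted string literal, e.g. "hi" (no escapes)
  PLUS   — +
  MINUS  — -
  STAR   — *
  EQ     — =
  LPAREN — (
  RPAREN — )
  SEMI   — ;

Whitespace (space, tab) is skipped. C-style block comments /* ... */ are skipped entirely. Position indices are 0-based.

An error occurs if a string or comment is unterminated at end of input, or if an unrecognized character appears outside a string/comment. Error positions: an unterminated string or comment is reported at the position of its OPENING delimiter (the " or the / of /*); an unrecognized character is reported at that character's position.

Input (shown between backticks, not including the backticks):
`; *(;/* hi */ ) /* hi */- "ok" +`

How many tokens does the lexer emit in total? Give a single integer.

Answer: 8

Derivation:
pos=0: emit SEMI ';'
pos=2: emit STAR '*'
pos=3: emit LPAREN '('
pos=4: emit SEMI ';'
pos=5: enter COMMENT mode (saw '/*')
exit COMMENT mode (now at pos=13)
pos=14: emit RPAREN ')'
pos=16: enter COMMENT mode (saw '/*')
exit COMMENT mode (now at pos=24)
pos=24: emit MINUS '-'
pos=26: enter STRING mode
pos=26: emit STR "ok" (now at pos=30)
pos=31: emit PLUS '+'
DONE. 8 tokens: [SEMI, STAR, LPAREN, SEMI, RPAREN, MINUS, STR, PLUS]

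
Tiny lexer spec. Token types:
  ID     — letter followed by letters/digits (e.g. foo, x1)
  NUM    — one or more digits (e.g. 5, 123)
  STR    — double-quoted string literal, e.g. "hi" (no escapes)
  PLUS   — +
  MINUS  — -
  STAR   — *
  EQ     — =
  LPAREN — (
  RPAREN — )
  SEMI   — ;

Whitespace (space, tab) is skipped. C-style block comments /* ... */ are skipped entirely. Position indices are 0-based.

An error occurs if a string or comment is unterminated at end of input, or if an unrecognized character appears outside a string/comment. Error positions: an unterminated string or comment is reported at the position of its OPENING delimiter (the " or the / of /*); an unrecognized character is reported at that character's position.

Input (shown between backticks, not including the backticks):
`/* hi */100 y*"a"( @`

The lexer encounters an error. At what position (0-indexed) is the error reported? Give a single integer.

Answer: 19

Derivation:
pos=0: enter COMMENT mode (saw '/*')
exit COMMENT mode (now at pos=8)
pos=8: emit NUM '100' (now at pos=11)
pos=12: emit ID 'y' (now at pos=13)
pos=13: emit STAR '*'
pos=14: enter STRING mode
pos=14: emit STR "a" (now at pos=17)
pos=17: emit LPAREN '('
pos=19: ERROR — unrecognized char '@'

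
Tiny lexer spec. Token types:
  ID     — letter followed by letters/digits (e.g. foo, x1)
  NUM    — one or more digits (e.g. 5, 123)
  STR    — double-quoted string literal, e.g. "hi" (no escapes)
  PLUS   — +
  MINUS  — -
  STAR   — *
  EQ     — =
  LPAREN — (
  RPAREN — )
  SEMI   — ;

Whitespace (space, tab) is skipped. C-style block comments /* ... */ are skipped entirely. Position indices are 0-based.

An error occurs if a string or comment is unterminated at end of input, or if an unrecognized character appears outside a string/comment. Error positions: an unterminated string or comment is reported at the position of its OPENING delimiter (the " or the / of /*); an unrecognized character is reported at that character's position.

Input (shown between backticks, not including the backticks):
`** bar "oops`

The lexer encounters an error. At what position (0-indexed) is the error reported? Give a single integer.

pos=0: emit STAR '*'
pos=1: emit STAR '*'
pos=3: emit ID 'bar' (now at pos=6)
pos=7: enter STRING mode
pos=7: ERROR — unterminated string

Answer: 7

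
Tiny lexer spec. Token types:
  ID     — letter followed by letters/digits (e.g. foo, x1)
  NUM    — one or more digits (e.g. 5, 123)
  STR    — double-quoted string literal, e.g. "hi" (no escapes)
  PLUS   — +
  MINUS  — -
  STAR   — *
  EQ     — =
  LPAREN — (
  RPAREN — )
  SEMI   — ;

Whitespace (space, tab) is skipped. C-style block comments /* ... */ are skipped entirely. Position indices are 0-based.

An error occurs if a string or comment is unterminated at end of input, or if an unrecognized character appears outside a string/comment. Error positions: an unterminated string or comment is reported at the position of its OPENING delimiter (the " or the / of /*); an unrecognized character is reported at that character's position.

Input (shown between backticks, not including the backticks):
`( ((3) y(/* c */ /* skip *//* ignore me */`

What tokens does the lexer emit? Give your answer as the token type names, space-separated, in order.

Answer: LPAREN LPAREN LPAREN NUM RPAREN ID LPAREN

Derivation:
pos=0: emit LPAREN '('
pos=2: emit LPAREN '('
pos=3: emit LPAREN '('
pos=4: emit NUM '3' (now at pos=5)
pos=5: emit RPAREN ')'
pos=7: emit ID 'y' (now at pos=8)
pos=8: emit LPAREN '('
pos=9: enter COMMENT mode (saw '/*')
exit COMMENT mode (now at pos=16)
pos=17: enter COMMENT mode (saw '/*')
exit COMMENT mode (now at pos=27)
pos=27: enter COMMENT mode (saw '/*')
exit COMMENT mode (now at pos=42)
DONE. 7 tokens: [LPAREN, LPAREN, LPAREN, NUM, RPAREN, ID, LPAREN]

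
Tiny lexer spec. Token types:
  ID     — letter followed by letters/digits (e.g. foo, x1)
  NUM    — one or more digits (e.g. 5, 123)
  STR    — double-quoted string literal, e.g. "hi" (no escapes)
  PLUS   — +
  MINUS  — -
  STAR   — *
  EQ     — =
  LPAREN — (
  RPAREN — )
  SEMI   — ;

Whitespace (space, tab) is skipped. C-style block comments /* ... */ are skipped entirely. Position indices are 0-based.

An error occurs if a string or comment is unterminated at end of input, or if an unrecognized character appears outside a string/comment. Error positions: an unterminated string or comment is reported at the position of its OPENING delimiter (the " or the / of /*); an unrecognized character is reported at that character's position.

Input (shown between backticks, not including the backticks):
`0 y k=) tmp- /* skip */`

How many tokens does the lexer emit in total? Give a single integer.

Answer: 7

Derivation:
pos=0: emit NUM '0' (now at pos=1)
pos=2: emit ID 'y' (now at pos=3)
pos=4: emit ID 'k' (now at pos=5)
pos=5: emit EQ '='
pos=6: emit RPAREN ')'
pos=8: emit ID 'tmp' (now at pos=11)
pos=11: emit MINUS '-'
pos=13: enter COMMENT mode (saw '/*')
exit COMMENT mode (now at pos=23)
DONE. 7 tokens: [NUM, ID, ID, EQ, RPAREN, ID, MINUS]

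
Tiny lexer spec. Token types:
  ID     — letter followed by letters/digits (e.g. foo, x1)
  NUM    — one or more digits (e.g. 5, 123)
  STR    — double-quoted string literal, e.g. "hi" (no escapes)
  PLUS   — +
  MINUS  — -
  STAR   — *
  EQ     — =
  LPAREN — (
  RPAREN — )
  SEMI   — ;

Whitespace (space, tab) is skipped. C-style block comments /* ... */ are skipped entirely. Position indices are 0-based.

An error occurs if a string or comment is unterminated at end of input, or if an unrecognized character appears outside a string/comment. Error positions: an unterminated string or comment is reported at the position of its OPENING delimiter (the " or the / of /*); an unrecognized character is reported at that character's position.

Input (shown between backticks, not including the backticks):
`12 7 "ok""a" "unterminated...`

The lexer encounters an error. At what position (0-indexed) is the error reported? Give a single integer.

Answer: 13

Derivation:
pos=0: emit NUM '12' (now at pos=2)
pos=3: emit NUM '7' (now at pos=4)
pos=5: enter STRING mode
pos=5: emit STR "ok" (now at pos=9)
pos=9: enter STRING mode
pos=9: emit STR "a" (now at pos=12)
pos=13: enter STRING mode
pos=13: ERROR — unterminated string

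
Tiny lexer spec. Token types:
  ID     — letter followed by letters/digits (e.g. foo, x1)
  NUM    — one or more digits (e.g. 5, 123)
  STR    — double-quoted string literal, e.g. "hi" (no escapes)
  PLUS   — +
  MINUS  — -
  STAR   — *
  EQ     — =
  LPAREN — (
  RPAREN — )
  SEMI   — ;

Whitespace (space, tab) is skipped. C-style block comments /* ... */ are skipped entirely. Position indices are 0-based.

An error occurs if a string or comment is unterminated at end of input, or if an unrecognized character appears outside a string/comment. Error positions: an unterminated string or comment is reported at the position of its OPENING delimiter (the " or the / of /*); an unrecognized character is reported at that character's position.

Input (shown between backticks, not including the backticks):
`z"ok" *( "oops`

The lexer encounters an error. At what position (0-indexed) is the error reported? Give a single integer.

pos=0: emit ID 'z' (now at pos=1)
pos=1: enter STRING mode
pos=1: emit STR "ok" (now at pos=5)
pos=6: emit STAR '*'
pos=7: emit LPAREN '('
pos=9: enter STRING mode
pos=9: ERROR — unterminated string

Answer: 9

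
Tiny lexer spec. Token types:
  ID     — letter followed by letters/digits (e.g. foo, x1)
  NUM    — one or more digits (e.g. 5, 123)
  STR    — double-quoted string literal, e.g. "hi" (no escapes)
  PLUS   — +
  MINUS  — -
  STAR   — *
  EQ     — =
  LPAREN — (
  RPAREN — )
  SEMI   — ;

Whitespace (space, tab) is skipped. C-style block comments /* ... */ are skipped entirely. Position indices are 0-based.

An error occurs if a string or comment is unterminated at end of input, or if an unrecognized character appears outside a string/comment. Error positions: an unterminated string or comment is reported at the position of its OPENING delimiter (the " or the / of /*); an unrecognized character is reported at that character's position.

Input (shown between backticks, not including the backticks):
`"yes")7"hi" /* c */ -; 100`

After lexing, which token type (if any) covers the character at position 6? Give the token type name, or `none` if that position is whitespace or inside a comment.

pos=0: enter STRING mode
pos=0: emit STR "yes" (now at pos=5)
pos=5: emit RPAREN ')'
pos=6: emit NUM '7' (now at pos=7)
pos=7: enter STRING mode
pos=7: emit STR "hi" (now at pos=11)
pos=12: enter COMMENT mode (saw '/*')
exit COMMENT mode (now at pos=19)
pos=20: emit MINUS '-'
pos=21: emit SEMI ';'
pos=23: emit NUM '100' (now at pos=26)
DONE. 7 tokens: [STR, RPAREN, NUM, STR, MINUS, SEMI, NUM]
Position 6: char is '7' -> NUM

Answer: NUM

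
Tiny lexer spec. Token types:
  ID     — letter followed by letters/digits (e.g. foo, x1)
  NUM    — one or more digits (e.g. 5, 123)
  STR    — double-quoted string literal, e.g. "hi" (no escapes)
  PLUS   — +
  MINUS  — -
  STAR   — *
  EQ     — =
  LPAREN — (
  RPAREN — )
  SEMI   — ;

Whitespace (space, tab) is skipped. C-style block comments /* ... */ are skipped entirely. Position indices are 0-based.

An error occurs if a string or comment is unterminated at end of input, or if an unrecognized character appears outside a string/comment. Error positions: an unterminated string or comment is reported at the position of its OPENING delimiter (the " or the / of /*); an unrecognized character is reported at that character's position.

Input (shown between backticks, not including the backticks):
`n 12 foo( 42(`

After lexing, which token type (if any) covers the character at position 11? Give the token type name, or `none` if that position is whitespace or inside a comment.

Answer: NUM

Derivation:
pos=0: emit ID 'n' (now at pos=1)
pos=2: emit NUM '12' (now at pos=4)
pos=5: emit ID 'foo' (now at pos=8)
pos=8: emit LPAREN '('
pos=10: emit NUM '42' (now at pos=12)
pos=12: emit LPAREN '('
DONE. 6 tokens: [ID, NUM, ID, LPAREN, NUM, LPAREN]
Position 11: char is '2' -> NUM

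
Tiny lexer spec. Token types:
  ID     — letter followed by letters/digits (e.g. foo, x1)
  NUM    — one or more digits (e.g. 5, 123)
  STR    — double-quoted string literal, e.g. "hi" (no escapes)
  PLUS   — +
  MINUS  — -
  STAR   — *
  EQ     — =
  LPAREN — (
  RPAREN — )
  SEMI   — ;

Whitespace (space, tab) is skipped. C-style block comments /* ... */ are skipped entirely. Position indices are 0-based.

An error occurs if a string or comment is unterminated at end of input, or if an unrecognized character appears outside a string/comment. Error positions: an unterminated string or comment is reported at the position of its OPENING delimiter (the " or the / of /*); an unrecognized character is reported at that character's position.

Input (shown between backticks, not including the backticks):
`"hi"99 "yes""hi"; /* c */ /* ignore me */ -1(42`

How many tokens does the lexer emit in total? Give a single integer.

pos=0: enter STRING mode
pos=0: emit STR "hi" (now at pos=4)
pos=4: emit NUM '99' (now at pos=6)
pos=7: enter STRING mode
pos=7: emit STR "yes" (now at pos=12)
pos=12: enter STRING mode
pos=12: emit STR "hi" (now at pos=16)
pos=16: emit SEMI ';'
pos=18: enter COMMENT mode (saw '/*')
exit COMMENT mode (now at pos=25)
pos=26: enter COMMENT mode (saw '/*')
exit COMMENT mode (now at pos=41)
pos=42: emit MINUS '-'
pos=43: emit NUM '1' (now at pos=44)
pos=44: emit LPAREN '('
pos=45: emit NUM '42' (now at pos=47)
DONE. 9 tokens: [STR, NUM, STR, STR, SEMI, MINUS, NUM, LPAREN, NUM]

Answer: 9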